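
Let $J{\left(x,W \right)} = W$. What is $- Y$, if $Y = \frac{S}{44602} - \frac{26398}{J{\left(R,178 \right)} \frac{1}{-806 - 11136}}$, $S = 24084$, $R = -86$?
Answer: $- \frac{3515139507596}{1984789} \approx -1.771 \cdot 10^{6}$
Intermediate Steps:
$Y = \frac{3515139507596}{1984789}$ ($Y = \frac{24084}{44602} - \frac{26398}{178 \frac{1}{-806 - 11136}} = 24084 \cdot \frac{1}{44602} - \frac{26398}{178 \frac{1}{-806 - 11136}} = \frac{12042}{22301} - \frac{26398}{178 \frac{1}{-11942}} = \frac{12042}{22301} - \frac{26398}{178 \left(- \frac{1}{11942}\right)} = \frac{12042}{22301} - \frac{26398}{- \frac{89}{5971}} = \frac{12042}{22301} - - \frac{157622458}{89} = \frac{12042}{22301} + \frac{157622458}{89} = \frac{3515139507596}{1984789} \approx 1.771 \cdot 10^{6}$)
$- Y = \left(-1\right) \frac{3515139507596}{1984789} = - \frac{3515139507596}{1984789}$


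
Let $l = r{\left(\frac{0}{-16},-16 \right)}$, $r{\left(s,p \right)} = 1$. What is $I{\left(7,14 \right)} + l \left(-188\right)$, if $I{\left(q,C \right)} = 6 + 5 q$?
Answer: $-147$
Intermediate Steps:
$l = 1$
$I{\left(7,14 \right)} + l \left(-188\right) = \left(6 + 5 \cdot 7\right) + 1 \left(-188\right) = \left(6 + 35\right) - 188 = 41 - 188 = -147$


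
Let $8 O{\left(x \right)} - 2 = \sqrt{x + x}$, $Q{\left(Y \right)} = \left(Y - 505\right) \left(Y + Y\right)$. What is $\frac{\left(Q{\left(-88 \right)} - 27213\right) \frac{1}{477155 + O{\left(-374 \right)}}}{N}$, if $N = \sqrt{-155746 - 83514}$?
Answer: $- \frac{30862 \sqrt{59815}}{- 22832833023 i + 11963 \sqrt{187}} \approx -2.3685 \cdot 10^{-9} - 0.00033057 i$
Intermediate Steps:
$Q{\left(Y \right)} = 2 Y \left(-505 + Y\right)$ ($Q{\left(Y \right)} = \left(-505 + Y\right) 2 Y = 2 Y \left(-505 + Y\right)$)
$O{\left(x \right)} = \frac{1}{4} + \frac{\sqrt{2} \sqrt{x}}{8}$ ($O{\left(x \right)} = \frac{1}{4} + \frac{\sqrt{x + x}}{8} = \frac{1}{4} + \frac{\sqrt{2 x}}{8} = \frac{1}{4} + \frac{\sqrt{2} \sqrt{x}}{8}$)
$N = 2 i \sqrt{59815}$ ($N = \sqrt{-239260} = 2 i \sqrt{59815} \approx 489.14 i$)
$\frac{\left(Q{\left(-88 \right)} - 27213\right) \frac{1}{477155 + O{\left(-374 \right)}}}{N} = \frac{\left(2 \left(-88\right) \left(-505 - 88\right) - 27213\right) \frac{1}{477155 + \left(\frac{1}{4} + \frac{\sqrt{2} \sqrt{-374}}{8}\right)}}{2 i \sqrt{59815}} = \frac{2 \left(-88\right) \left(-593\right) - 27213}{477155 + \left(\frac{1}{4} + \frac{\sqrt{2} i \sqrt{374}}{8}\right)} \left(- \frac{i \sqrt{59815}}{119630}\right) = \frac{104368 - 27213}{477155 + \left(\frac{1}{4} + \frac{i \sqrt{187}}{4}\right)} \left(- \frac{i \sqrt{59815}}{119630}\right) = \frac{77155}{\frac{1908621}{4} + \frac{i \sqrt{187}}{4}} \left(- \frac{i \sqrt{59815}}{119630}\right) = - \frac{15431 i \sqrt{59815}}{23926 \left(\frac{1908621}{4} + \frac{i \sqrt{187}}{4}\right)}$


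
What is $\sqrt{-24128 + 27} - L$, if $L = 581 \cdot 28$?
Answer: $-16268 + i \sqrt{24101} \approx -16268.0 + 155.24 i$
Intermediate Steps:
$L = 16268$
$\sqrt{-24128 + 27} - L = \sqrt{-24128 + 27} - 16268 = \sqrt{-24101} - 16268 = i \sqrt{24101} - 16268 = -16268 + i \sqrt{24101}$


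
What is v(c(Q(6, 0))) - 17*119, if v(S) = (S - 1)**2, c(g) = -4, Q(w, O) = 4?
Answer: -1998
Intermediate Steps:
v(S) = (-1 + S)**2
v(c(Q(6, 0))) - 17*119 = (-1 - 4)**2 - 17*119 = (-5)**2 - 1*2023 = 25 - 2023 = -1998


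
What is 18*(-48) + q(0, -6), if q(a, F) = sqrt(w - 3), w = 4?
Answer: -863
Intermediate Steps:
q(a, F) = 1 (q(a, F) = sqrt(4 - 3) = sqrt(1) = 1)
18*(-48) + q(0, -6) = 18*(-48) + 1 = -864 + 1 = -863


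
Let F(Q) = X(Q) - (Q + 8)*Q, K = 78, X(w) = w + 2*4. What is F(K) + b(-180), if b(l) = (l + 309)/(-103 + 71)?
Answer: -212033/32 ≈ -6626.0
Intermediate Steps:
X(w) = 8 + w (X(w) = w + 8 = 8 + w)
b(l) = -309/32 - l/32 (b(l) = (309 + l)/(-32) = (309 + l)*(-1/32) = -309/32 - l/32)
F(Q) = 8 + Q - Q*(8 + Q) (F(Q) = (8 + Q) - (Q + 8)*Q = (8 + Q) - (8 + Q)*Q = (8 + Q) - Q*(8 + Q) = 8 + Q - Q*(8 + Q))
F(K) + b(-180) = (8 - 1*78² - 7*78) + (-309/32 - 1/32*(-180)) = (8 - 1*6084 - 546) + (-309/32 + 45/8) = (8 - 6084 - 546) - 129/32 = -6622 - 129/32 = -212033/32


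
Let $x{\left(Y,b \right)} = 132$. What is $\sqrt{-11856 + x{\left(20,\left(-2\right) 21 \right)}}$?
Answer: $2 i \sqrt{2931} \approx 108.28 i$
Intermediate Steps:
$\sqrt{-11856 + x{\left(20,\left(-2\right) 21 \right)}} = \sqrt{-11856 + 132} = \sqrt{-11724} = 2 i \sqrt{2931}$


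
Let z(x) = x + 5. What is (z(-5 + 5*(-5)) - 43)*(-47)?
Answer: 3196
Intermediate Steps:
z(x) = 5 + x
(z(-5 + 5*(-5)) - 43)*(-47) = ((5 + (-5 + 5*(-5))) - 43)*(-47) = ((5 + (-5 - 25)) - 43)*(-47) = ((5 - 30) - 43)*(-47) = (-25 - 43)*(-47) = -68*(-47) = 3196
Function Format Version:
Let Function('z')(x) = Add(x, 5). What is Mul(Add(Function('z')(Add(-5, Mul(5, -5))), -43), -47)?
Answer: 3196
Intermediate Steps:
Function('z')(x) = Add(5, x)
Mul(Add(Function('z')(Add(-5, Mul(5, -5))), -43), -47) = Mul(Add(Add(5, Add(-5, Mul(5, -5))), -43), -47) = Mul(Add(Add(5, Add(-5, -25)), -43), -47) = Mul(Add(Add(5, -30), -43), -47) = Mul(Add(-25, -43), -47) = Mul(-68, -47) = 3196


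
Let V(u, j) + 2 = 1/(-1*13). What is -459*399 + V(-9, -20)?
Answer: -2380860/13 ≈ -1.8314e+5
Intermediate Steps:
V(u, j) = -27/13 (V(u, j) = -2 + 1/(-1*13) = -2 + 1/(-13) = -2 - 1/13 = -27/13)
-459*399 + V(-9, -20) = -459*399 - 27/13 = -183141 - 27/13 = -2380860/13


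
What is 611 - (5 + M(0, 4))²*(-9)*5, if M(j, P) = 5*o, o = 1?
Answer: 5111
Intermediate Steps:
M(j, P) = 5 (M(j, P) = 5*1 = 5)
611 - (5 + M(0, 4))²*(-9)*5 = 611 - (5 + 5)²*(-9)*5 = 611 - 10²*(-9)*5 = 611 - 100*(-9)*5 = 611 - (-900)*5 = 611 - 1*(-4500) = 611 + 4500 = 5111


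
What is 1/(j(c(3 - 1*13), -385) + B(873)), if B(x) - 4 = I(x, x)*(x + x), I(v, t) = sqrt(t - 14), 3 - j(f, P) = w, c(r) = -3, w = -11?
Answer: -1/145481940 + 97*sqrt(859)/145481940 ≈ 1.9535e-5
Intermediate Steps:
j(f, P) = 14 (j(f, P) = 3 - 1*(-11) = 3 + 11 = 14)
I(v, t) = sqrt(-14 + t)
B(x) = 4 + 2*x*sqrt(-14 + x) (B(x) = 4 + sqrt(-14 + x)*(x + x) = 4 + sqrt(-14 + x)*(2*x) = 4 + 2*x*sqrt(-14 + x))
1/(j(c(3 - 1*13), -385) + B(873)) = 1/(14 + (4 + 2*873*sqrt(-14 + 873))) = 1/(14 + (4 + 2*873*sqrt(859))) = 1/(14 + (4 + 1746*sqrt(859))) = 1/(18 + 1746*sqrt(859))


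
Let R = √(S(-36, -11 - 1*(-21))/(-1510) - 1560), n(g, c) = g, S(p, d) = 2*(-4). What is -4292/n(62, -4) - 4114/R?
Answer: -2146/31 + 2057*I*√222308995/294449 ≈ -69.226 + 104.16*I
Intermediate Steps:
S(p, d) = -8
R = 2*I*√222308995/755 (R = √(-8/(-1510) - 1560) = √(-8*(-1/1510) - 1560) = √(4/755 - 1560) = √(-1177796/755) = 2*I*√222308995/755 ≈ 39.497*I)
-4292/n(62, -4) - 4114/R = -4292/62 - 4114*(-I*√222308995/588898) = -4292*1/62 - (-2057)*I*√222308995/294449 = -2146/31 + 2057*I*√222308995/294449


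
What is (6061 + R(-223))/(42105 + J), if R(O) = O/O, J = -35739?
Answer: 3031/3183 ≈ 0.95225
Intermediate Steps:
R(O) = 1
(6061 + R(-223))/(42105 + J) = (6061 + 1)/(42105 - 35739) = 6062/6366 = 6062*(1/6366) = 3031/3183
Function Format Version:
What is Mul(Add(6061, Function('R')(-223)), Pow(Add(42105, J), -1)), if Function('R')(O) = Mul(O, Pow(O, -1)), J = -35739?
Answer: Rational(3031, 3183) ≈ 0.95225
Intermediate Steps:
Function('R')(O) = 1
Mul(Add(6061, Function('R')(-223)), Pow(Add(42105, J), -1)) = Mul(Add(6061, 1), Pow(Add(42105, -35739), -1)) = Mul(6062, Pow(6366, -1)) = Mul(6062, Rational(1, 6366)) = Rational(3031, 3183)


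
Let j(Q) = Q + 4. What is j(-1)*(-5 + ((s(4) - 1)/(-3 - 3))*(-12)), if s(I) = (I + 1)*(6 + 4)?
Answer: 279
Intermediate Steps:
j(Q) = 4 + Q
s(I) = 10 + 10*I (s(I) = (1 + I)*10 = 10 + 10*I)
j(-1)*(-5 + ((s(4) - 1)/(-3 - 3))*(-12)) = (4 - 1)*(-5 + (((10 + 10*4) - 1)/(-3 - 3))*(-12)) = 3*(-5 + (((10 + 40) - 1)/(-6))*(-12)) = 3*(-5 + ((50 - 1)*(-1/6))*(-12)) = 3*(-5 + (49*(-1/6))*(-12)) = 3*(-5 - 49/6*(-12)) = 3*(-5 + 98) = 3*93 = 279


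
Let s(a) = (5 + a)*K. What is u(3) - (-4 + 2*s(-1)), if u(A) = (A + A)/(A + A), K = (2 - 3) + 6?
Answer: -35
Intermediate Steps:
K = 5 (K = -1 + 6 = 5)
u(A) = 1 (u(A) = (2*A)/((2*A)) = (2*A)*(1/(2*A)) = 1)
s(a) = 25 + 5*a (s(a) = (5 + a)*5 = 25 + 5*a)
u(3) - (-4 + 2*s(-1)) = 1 - (-4 + 2*(25 + 5*(-1))) = 1 - (-4 + 2*(25 - 5)) = 1 - (-4 + 2*20) = 1 - (-4 + 40) = 1 - 1*36 = 1 - 36 = -35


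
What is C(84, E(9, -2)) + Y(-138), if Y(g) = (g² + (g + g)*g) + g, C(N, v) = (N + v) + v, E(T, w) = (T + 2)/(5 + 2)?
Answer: 399568/7 ≈ 57081.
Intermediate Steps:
E(T, w) = 2/7 + T/7 (E(T, w) = (2 + T)/7 = (2 + T)*(⅐) = 2/7 + T/7)
C(N, v) = N + 2*v
Y(g) = g + 3*g² (Y(g) = (g² + (2*g)*g) + g = (g² + 2*g²) + g = 3*g² + g = g + 3*g²)
C(84, E(9, -2)) + Y(-138) = (84 + 2*(2/7 + (⅐)*9)) - 138*(1 + 3*(-138)) = (84 + 2*(2/7 + 9/7)) - 138*(1 - 414) = (84 + 2*(11/7)) - 138*(-413) = (84 + 22/7) + 56994 = 610/7 + 56994 = 399568/7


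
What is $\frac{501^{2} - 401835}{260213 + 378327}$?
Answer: $- \frac{75417}{319270} \approx -0.23622$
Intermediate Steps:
$\frac{501^{2} - 401835}{260213 + 378327} = \frac{251001 - 401835}{638540} = \left(-150834\right) \frac{1}{638540} = - \frac{75417}{319270}$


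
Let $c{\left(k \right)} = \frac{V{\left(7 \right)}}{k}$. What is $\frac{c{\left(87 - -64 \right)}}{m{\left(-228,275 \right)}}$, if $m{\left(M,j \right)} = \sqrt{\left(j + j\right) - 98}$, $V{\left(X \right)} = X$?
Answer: $\frac{7 \sqrt{113}}{34126} \approx 0.0021805$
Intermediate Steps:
$c{\left(k \right)} = \frac{7}{k}$
$m{\left(M,j \right)} = \sqrt{-98 + 2 j}$ ($m{\left(M,j \right)} = \sqrt{2 j - 98} = \sqrt{-98 + 2 j}$)
$\frac{c{\left(87 - -64 \right)}}{m{\left(-228,275 \right)}} = \frac{7 \frac{1}{87 - -64}}{\sqrt{-98 + 2 \cdot 275}} = \frac{7 \frac{1}{87 + 64}}{\sqrt{-98 + 550}} = \frac{7 \cdot \frac{1}{151}}{\sqrt{452}} = \frac{7 \cdot \frac{1}{151}}{2 \sqrt{113}} = \frac{7 \frac{\sqrt{113}}{226}}{151} = \frac{7 \sqrt{113}}{34126}$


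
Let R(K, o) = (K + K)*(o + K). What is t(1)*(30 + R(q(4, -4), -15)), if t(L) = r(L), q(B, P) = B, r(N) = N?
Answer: -58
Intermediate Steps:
R(K, o) = 2*K*(K + o) (R(K, o) = (2*K)*(K + o) = 2*K*(K + o))
t(L) = L
t(1)*(30 + R(q(4, -4), -15)) = 1*(30 + 2*4*(4 - 15)) = 1*(30 + 2*4*(-11)) = 1*(30 - 88) = 1*(-58) = -58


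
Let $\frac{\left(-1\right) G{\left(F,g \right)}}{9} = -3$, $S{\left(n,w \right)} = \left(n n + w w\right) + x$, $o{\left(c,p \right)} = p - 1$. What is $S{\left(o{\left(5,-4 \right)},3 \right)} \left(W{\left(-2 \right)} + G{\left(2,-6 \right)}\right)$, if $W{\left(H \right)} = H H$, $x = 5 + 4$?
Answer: $1333$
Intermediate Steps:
$x = 9$
$o{\left(c,p \right)} = -1 + p$ ($o{\left(c,p \right)} = p - 1 = -1 + p$)
$S{\left(n,w \right)} = 9 + n^{2} + w^{2}$ ($S{\left(n,w \right)} = \left(n n + w w\right) + 9 = \left(n^{2} + w^{2}\right) + 9 = 9 + n^{2} + w^{2}$)
$W{\left(H \right)} = H^{2}$
$G{\left(F,g \right)} = 27$ ($G{\left(F,g \right)} = \left(-9\right) \left(-3\right) = 27$)
$S{\left(o{\left(5,-4 \right)},3 \right)} \left(W{\left(-2 \right)} + G{\left(2,-6 \right)}\right) = \left(9 + \left(-1 - 4\right)^{2} + 3^{2}\right) \left(\left(-2\right)^{2} + 27\right) = \left(9 + \left(-5\right)^{2} + 9\right) \left(4 + 27\right) = \left(9 + 25 + 9\right) 31 = 43 \cdot 31 = 1333$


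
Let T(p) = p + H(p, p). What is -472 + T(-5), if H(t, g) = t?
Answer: -482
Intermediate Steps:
T(p) = 2*p (T(p) = p + p = 2*p)
-472 + T(-5) = -472 + 2*(-5) = -472 - 10 = -482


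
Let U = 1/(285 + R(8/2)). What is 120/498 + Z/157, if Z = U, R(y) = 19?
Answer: 954643/3961424 ≈ 0.24098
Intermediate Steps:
U = 1/304 (U = 1/(285 + 19) = 1/304 ≈ 0.0032895)
Z = 1/304 ≈ 0.0032895
120/498 + Z/157 = 120/498 + (1/304)/157 = 120*(1/498) + (1/304)*(1/157) = 20/83 + 1/47728 = 954643/3961424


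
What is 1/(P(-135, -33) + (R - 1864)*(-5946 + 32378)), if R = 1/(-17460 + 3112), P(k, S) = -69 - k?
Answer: -3587/176728562442 ≈ -2.0297e-8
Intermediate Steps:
R = -1/14348 (R = 1/(-14348) = -1/14348 ≈ -6.9696e-5)
1/(P(-135, -33) + (R - 1864)*(-5946 + 32378)) = 1/((-69 - 1*(-135)) + (-1/14348 - 1864)*(-5946 + 32378)) = 1/((-69 + 135) - 26744673/14348*26432) = 1/(66 - 176728799184/3587) = 1/(-176728562442/3587) = -3587/176728562442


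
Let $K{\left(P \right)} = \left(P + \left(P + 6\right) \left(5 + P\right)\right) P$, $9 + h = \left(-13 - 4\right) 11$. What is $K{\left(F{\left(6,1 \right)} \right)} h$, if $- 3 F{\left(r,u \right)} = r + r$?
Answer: $-1568$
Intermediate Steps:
$F{\left(r,u \right)} = - \frac{2 r}{3}$ ($F{\left(r,u \right)} = - \frac{r + r}{3} = - \frac{2 r}{3}$)
$h = -196$ ($h = -9 + \left(-13 - 4\right) 11 = -9 - 187 = -196$)
$K{\left(P \right)} = P \left(P + \left(5 + P\right) \left(6 + P\right)\right)$ ($K{\left(P \right)} = \left(P + \left(6 + P\right) \left(5 + P\right)\right) P = \left(P + \left(5 + P\right) \left(6 + P\right)\right) P = P \left(P + \left(5 + P\right) \left(6 + P\right)\right)$)
$K{\left(F{\left(6,1 \right)} \right)} h = \left(- \frac{2}{3}\right) 6 \left(30 + \left(\left(- \frac{2}{3}\right) 6\right)^{2} + 12 \left(\left(- \frac{2}{3}\right) 6\right)\right) \left(-196\right) = - 4 \left(30 + \left(-4\right)^{2} + 12 \left(-4\right)\right) \left(-196\right) = - 4 \left(30 + 16 - 48\right) \left(-196\right) = \left(-4\right) \left(-2\right) \left(-196\right) = 8 \left(-196\right) = -1568$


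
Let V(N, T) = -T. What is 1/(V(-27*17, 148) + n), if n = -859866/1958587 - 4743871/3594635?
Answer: -640036852795/95851107712677 ≈ -0.0066774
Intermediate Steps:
n = -1125653499017/640036852795 (n = -859866*1/1958587 - 4743871*1/3594635 = -859866/1958587 - 431261/326785 = -1125653499017/640036852795 ≈ -1.7587)
1/(V(-27*17, 148) + n) = 1/(-1*148 - 1125653499017/640036852795) = 1/(-148 - 1125653499017/640036852795) = 1/(-95851107712677/640036852795) = -640036852795/95851107712677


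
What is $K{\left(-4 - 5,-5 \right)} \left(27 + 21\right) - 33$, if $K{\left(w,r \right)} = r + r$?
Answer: $-513$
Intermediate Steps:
$K{\left(w,r \right)} = 2 r$
$K{\left(-4 - 5,-5 \right)} \left(27 + 21\right) - 33 = 2 \left(-5\right) \left(27 + 21\right) - 33 = \left(-10\right) 48 - 33 = -480 - 33 = -513$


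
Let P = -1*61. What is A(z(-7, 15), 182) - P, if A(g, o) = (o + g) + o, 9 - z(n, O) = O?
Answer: 419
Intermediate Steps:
P = -61
z(n, O) = 9 - O
A(g, o) = g + 2*o (A(g, o) = (g + o) + o = g + 2*o)
A(z(-7, 15), 182) - P = ((9 - 1*15) + 2*182) - 1*(-61) = ((9 - 15) + 364) + 61 = (-6 + 364) + 61 = 358 + 61 = 419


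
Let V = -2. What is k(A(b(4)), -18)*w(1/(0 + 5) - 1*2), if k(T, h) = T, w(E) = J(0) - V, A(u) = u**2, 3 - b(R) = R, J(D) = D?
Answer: 2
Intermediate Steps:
b(R) = 3 - R
w(E) = 2 (w(E) = 0 - 1*(-2) = 0 + 2 = 2)
k(A(b(4)), -18)*w(1/(0 + 5) - 1*2) = (3 - 1*4)**2*2 = (3 - 4)**2*2 = (-1)**2*2 = 1*2 = 2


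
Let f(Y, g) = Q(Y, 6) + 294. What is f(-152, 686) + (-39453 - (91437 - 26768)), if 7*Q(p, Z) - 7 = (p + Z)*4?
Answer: -727373/7 ≈ -1.0391e+5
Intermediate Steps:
Q(p, Z) = 1 + 4*Z/7 + 4*p/7 (Q(p, Z) = 1 + ((p + Z)*4)/7 = 1 + ((Z + p)*4)/7 = 1 + (4*Z + 4*p)/7 = 1 + (4*Z/7 + 4*p/7) = 1 + 4*Z/7 + 4*p/7)
f(Y, g) = 2089/7 + 4*Y/7 (f(Y, g) = (1 + (4/7)*6 + 4*Y/7) + 294 = (1 + 24/7 + 4*Y/7) + 294 = (31/7 + 4*Y/7) + 294 = 2089/7 + 4*Y/7)
f(-152, 686) + (-39453 - (91437 - 26768)) = (2089/7 + (4/7)*(-152)) + (-39453 - (91437 - 26768)) = (2089/7 - 608/7) + (-39453 - 1*64669) = 1481/7 + (-39453 - 64669) = 1481/7 - 104122 = -727373/7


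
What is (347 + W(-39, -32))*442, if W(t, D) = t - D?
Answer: 150280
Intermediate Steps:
(347 + W(-39, -32))*442 = (347 + (-39 - 1*(-32)))*442 = (347 + (-39 + 32))*442 = (347 - 7)*442 = 340*442 = 150280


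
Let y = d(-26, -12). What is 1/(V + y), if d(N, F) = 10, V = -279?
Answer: -1/269 ≈ -0.0037175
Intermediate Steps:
y = 10
1/(V + y) = 1/(-279 + 10) = 1/(-269) = -1/269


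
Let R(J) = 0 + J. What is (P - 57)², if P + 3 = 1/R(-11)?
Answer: 436921/121 ≈ 3610.9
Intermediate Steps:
R(J) = J
P = -34/11 (P = -3 + 1/(-11) = -3 - 1/11 = -34/11 ≈ -3.0909)
(P - 57)² = (-34/11 - 57)² = (-661/11)² = 436921/121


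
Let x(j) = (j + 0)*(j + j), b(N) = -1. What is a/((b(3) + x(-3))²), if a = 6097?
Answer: 6097/289 ≈ 21.097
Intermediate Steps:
x(j) = 2*j² (x(j) = j*(2*j) = 2*j²)
a/((b(3) + x(-3))²) = 6097/((-1 + 2*(-3)²)²) = 6097/((-1 + 2*9)²) = 6097/((-1 + 18)²) = 6097/(17²) = 6097/289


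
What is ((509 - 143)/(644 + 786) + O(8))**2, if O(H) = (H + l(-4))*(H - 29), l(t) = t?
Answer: 3585255129/511225 ≈ 7013.1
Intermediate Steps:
O(H) = (-29 + H)*(-4 + H) (O(H) = (H - 4)*(H - 29) = (-4 + H)*(-29 + H) = (-29 + H)*(-4 + H))
((509 - 143)/(644 + 786) + O(8))**2 = ((509 - 143)/(644 + 786) + (116 + 8**2 - 33*8))**2 = (366/1430 + (116 + 64 - 264))**2 = (366*(1/1430) - 84)**2 = (183/715 - 84)**2 = (-59877/715)**2 = 3585255129/511225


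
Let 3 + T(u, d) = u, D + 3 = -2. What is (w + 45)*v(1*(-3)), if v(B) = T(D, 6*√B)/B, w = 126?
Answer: 456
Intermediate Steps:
D = -5 (D = -3 - 2 = -5)
T(u, d) = -3 + u
v(B) = -8/B (v(B) = (-3 - 5)/B = -8/B)
(w + 45)*v(1*(-3)) = (126 + 45)*(-8/(1*(-3))) = 171*(-8/(-3)) = 171*(-8*(-⅓)) = 171*(8/3) = 456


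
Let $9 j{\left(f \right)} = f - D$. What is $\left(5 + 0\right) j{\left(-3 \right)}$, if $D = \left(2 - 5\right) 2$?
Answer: $\frac{5}{3} \approx 1.6667$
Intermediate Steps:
$D = -6$ ($D = \left(-3\right) 2 = -6$)
$j{\left(f \right)} = \frac{2}{3} + \frac{f}{9}$ ($j{\left(f \right)} = \frac{f - -6}{9} = \frac{f + 6}{9} = \frac{6 + f}{9} = \frac{2}{3} + \frac{f}{9}$)
$\left(5 + 0\right) j{\left(-3 \right)} = \left(5 + 0\right) \left(\frac{2}{3} + \frac{1}{9} \left(-3\right)\right) = 5 \left(\frac{2}{3} - \frac{1}{3}\right) = 5 \cdot \frac{1}{3} = \frac{5}{3}$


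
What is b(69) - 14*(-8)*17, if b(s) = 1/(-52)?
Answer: 99007/52 ≈ 1904.0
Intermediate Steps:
b(s) = -1/52
b(69) - 14*(-8)*17 = -1/52 - 14*(-8)*17 = -1/52 - (-112)*17 = -1/52 - 1*(-1904) = -1/52 + 1904 = 99007/52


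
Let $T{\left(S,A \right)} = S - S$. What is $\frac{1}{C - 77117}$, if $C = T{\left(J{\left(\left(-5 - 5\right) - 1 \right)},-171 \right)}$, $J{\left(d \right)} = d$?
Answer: $- \frac{1}{77117} \approx -1.2967 \cdot 10^{-5}$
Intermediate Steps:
$T{\left(S,A \right)} = 0$
$C = 0$
$\frac{1}{C - 77117} = \frac{1}{0 - 77117} = \frac{1}{-77117} = - \frac{1}{77117}$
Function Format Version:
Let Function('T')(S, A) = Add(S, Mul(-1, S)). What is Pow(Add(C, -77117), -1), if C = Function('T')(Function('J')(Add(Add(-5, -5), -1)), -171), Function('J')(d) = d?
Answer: Rational(-1, 77117) ≈ -1.2967e-5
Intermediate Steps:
Function('T')(S, A) = 0
C = 0
Pow(Add(C, -77117), -1) = Pow(Add(0, -77117), -1) = Pow(-77117, -1) = Rational(-1, 77117)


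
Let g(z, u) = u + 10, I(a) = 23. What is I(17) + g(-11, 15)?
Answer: 48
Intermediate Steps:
g(z, u) = 10 + u
I(17) + g(-11, 15) = 23 + (10 + 15) = 23 + 25 = 48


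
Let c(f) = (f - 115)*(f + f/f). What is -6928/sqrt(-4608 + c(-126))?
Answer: -6928*sqrt(25517)/25517 ≈ -43.370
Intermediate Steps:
c(f) = (1 + f)*(-115 + f) (c(f) = (-115 + f)*(f + 1) = (-115 + f)*(1 + f) = (1 + f)*(-115 + f))
-6928/sqrt(-4608 + c(-126)) = -6928/sqrt(-4608 + (-115 + (-126)**2 - 114*(-126))) = -6928/sqrt(-4608 + (-115 + 15876 + 14364)) = -6928/sqrt(-4608 + 30125) = -6928*sqrt(25517)/25517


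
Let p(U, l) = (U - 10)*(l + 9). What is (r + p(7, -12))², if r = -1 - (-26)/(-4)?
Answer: 9/4 ≈ 2.2500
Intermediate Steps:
p(U, l) = (-10 + U)*(9 + l)
r = -15/2 (r = -1 - (-26)*(-1)/4 = -1 - 1*13/2 = -1 - 13/2 = -15/2 ≈ -7.5000)
(r + p(7, -12))² = (-15/2 + (-90 - 10*(-12) + 9*7 + 7*(-12)))² = (-15/2 + (-90 + 120 + 63 - 84))² = (-15/2 + 9)² = (3/2)² = 9/4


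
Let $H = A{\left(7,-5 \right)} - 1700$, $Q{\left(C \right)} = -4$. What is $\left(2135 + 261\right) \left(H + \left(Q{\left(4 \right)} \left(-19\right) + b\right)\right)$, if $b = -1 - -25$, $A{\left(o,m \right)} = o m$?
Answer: $-3917460$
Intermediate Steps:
$A{\left(o,m \right)} = m o$
$H = -1735$ ($H = \left(-5\right) 7 - 1700 = -35 - 1700 = -1735$)
$b = 24$ ($b = -1 + 25 = 24$)
$\left(2135 + 261\right) \left(H + \left(Q{\left(4 \right)} \left(-19\right) + b\right)\right) = \left(2135 + 261\right) \left(-1735 + \left(\left(-4\right) \left(-19\right) + 24\right)\right) = 2396 \left(-1735 + \left(76 + 24\right)\right) = 2396 \left(-1735 + 100\right) = 2396 \left(-1635\right) = -3917460$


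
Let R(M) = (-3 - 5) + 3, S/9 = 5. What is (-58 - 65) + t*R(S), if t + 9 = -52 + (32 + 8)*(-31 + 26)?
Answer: 1182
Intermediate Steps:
S = 45 (S = 9*5 = 45)
t = -261 (t = -9 + (-52 + (32 + 8)*(-31 + 26)) = -9 + (-52 + 40*(-5)) = -9 + (-52 - 200) = -9 - 252 = -261)
R(M) = -5 (R(M) = -8 + 3 = -5)
(-58 - 65) + t*R(S) = (-58 - 65) - 261*(-5) = -123 + 1305 = 1182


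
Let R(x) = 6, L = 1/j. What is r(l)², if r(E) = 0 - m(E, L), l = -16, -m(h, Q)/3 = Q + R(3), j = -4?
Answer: 4761/16 ≈ 297.56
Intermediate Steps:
L = -¼ (L = 1/(-4) = -¼ ≈ -0.25000)
m(h, Q) = -18 - 3*Q (m(h, Q) = -3*(Q + 6) = -3*(6 + Q) = -18 - 3*Q)
r(E) = 69/4 (r(E) = 0 - (-18 - 3*(-¼)) = 0 - (-18 + ¾) = 0 - 1*(-69/4) = 0 + 69/4 = 69/4)
r(l)² = (69/4)² = 4761/16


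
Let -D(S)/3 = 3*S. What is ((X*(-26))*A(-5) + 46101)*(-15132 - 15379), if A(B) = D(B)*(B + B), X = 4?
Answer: -2834502411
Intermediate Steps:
D(S) = -9*S
A(B) = -18*B**2 (A(B) = (-9*B)*(B + B) = (-9*B)*(2*B) = -18*B**2)
((X*(-26))*A(-5) + 46101)*(-15132 - 15379) = ((4*(-26))*(-18*(-5)**2) + 46101)*(-15132 - 15379) = (-(-1872)*25 + 46101)*(-30511) = (-104*(-450) + 46101)*(-30511) = (46800 + 46101)*(-30511) = 92901*(-30511) = -2834502411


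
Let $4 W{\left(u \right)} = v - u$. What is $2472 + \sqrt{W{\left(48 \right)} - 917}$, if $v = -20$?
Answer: $2472 + i \sqrt{934} \approx 2472.0 + 30.561 i$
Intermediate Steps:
$W{\left(u \right)} = -5 - \frac{u}{4}$ ($W{\left(u \right)} = \frac{-20 - u}{4} = -5 - \frac{u}{4}$)
$2472 + \sqrt{W{\left(48 \right)} - 917} = 2472 + \sqrt{\left(-5 - 12\right) - 917} = 2472 + \sqrt{-17 - 917} = 2472 + \sqrt{-934} = 2472 + i \sqrt{934}$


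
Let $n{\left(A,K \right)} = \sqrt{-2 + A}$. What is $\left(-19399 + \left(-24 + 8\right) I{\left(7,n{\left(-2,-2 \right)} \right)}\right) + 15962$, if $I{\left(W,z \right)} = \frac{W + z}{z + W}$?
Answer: $-3453$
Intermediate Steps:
$I{\left(W,z \right)} = 1$ ($I{\left(W,z \right)} = \frac{W + z}{W + z} = 1$)
$\left(-19399 + \left(-24 + 8\right) I{\left(7,n{\left(-2,-2 \right)} \right)}\right) + 15962 = \left(-19399 + \left(-24 + 8\right) 1\right) + 15962 = \left(-19399 - 16\right) + 15962 = -19415 + 15962 = -3453$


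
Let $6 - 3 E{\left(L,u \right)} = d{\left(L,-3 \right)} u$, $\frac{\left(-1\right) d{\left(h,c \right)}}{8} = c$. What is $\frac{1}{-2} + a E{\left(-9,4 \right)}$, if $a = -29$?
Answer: $\frac{1739}{2} \approx 869.5$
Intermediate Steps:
$d{\left(h,c \right)} = - 8 c$
$E{\left(L,u \right)} = 2 - 8 u$ ($E{\left(L,u \right)} = 2 - \frac{\left(-8\right) \left(-3\right) u}{3} = 2 - \frac{24 u}{3} = 2 - 8 u$)
$\frac{1}{-2} + a E{\left(-9,4 \right)} = \frac{1}{-2} - 29 \left(2 - 32\right) = - \frac{1}{2} - 29 \left(2 - 32\right) = - \frac{1}{2} - -870 = - \frac{1}{2} + 870 = \frac{1739}{2}$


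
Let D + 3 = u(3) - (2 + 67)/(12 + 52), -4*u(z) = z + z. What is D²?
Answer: 127449/4096 ≈ 31.115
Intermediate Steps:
u(z) = -z/2 (u(z) = -(z + z)/4 = -z/2)
D = -357/64 (D = -3 + (-½*3 - (2 + 67)/(12 + 52)) = -3 + (-3/2 - 69/64) = -3 - 165/64 = -357/64 ≈ -5.5781)
D² = (-357/64)² = 127449/4096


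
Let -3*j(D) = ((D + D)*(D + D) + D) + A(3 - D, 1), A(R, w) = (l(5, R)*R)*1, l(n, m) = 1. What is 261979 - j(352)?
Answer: 1281556/3 ≈ 4.2719e+5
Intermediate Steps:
A(R, w) = R (A(R, w) = (1*R)*1 = R*1 = R)
j(D) = -1 - 4*D²/3 (j(D) = -(((D + D)*(D + D) + D) + (3 - D))/3 = -(((2*D)*(2*D) + D) + (3 - D))/3 = -((4*D² + D) + (3 - D))/3 = -((D + 4*D²) + (3 - D))/3 = -(3 + 4*D²)/3 = -1 - 4*D²/3)
261979 - j(352) = 261979 - (-1 - 4/3*352²) = 261979 - (-1 - 4/3*123904) = 261979 - (-1 - 495616/3) = 261979 - 1*(-495619/3) = 261979 + 495619/3 = 1281556/3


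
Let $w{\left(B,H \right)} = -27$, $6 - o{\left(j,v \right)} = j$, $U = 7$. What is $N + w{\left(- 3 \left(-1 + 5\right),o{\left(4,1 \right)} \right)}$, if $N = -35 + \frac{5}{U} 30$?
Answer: $- \frac{284}{7} \approx -40.571$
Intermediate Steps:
$o{\left(j,v \right)} = 6 - j$
$N = - \frac{95}{7}$ ($N = -35 + \frac{5}{7} \cdot 30 = -35 + \frac{150}{7} = - \frac{95}{7} \approx -13.571$)
$N + w{\left(- 3 \left(-1 + 5\right),o{\left(4,1 \right)} \right)} = - \frac{95}{7} - 27 = - \frac{284}{7}$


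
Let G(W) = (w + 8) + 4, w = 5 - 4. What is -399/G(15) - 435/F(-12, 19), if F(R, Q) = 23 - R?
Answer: -3924/91 ≈ -43.121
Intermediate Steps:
w = 1
G(W) = 13 (G(W) = (1 + 8) + 4 = 9 + 4 = 13)
-399/G(15) - 435/F(-12, 19) = -399/13 - 435/(23 - 1*(-12)) = -399*1/13 - 435/(23 + 12) = -399/13 - 435/35 = -399/13 - 435*1/35 = -399/13 - 87/7 = -3924/91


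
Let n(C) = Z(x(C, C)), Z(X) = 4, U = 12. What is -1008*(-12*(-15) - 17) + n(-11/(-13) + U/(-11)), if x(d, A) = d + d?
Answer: -164300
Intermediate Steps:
x(d, A) = 2*d
n(C) = 4
-1008*(-12*(-15) - 17) + n(-11/(-13) + U/(-11)) = -1008*(-12*(-15) - 17) + 4 = -1008*(180 - 17) + 4 = -1008*163 + 4 = -164304 + 4 = -164300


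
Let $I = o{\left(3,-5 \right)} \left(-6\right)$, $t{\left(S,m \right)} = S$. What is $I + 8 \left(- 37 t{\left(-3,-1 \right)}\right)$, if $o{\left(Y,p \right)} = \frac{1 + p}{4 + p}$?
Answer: $864$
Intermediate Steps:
$o{\left(Y,p \right)} = \frac{1 + p}{4 + p}$
$I = -24$ ($I = \frac{1 - 5}{4 - 5} \left(-6\right) = \frac{1}{-1} \left(-4\right) \left(-6\right) = \left(-1\right) \left(-4\right) \left(-6\right) = 4 \left(-6\right) = -24$)
$I + 8 \left(- 37 t{\left(-3,-1 \right)}\right) = -24 + 8 \left(\left(-37\right) \left(-3\right)\right) = -24 + 8 \cdot 111 = -24 + 888 = 864$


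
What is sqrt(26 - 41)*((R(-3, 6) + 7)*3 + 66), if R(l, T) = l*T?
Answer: 33*I*sqrt(15) ≈ 127.81*I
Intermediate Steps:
R(l, T) = T*l
sqrt(26 - 41)*((R(-3, 6) + 7)*3 + 66) = sqrt(26 - 41)*((6*(-3) + 7)*3 + 66) = sqrt(-15)*((-18 + 7)*3 + 66) = (I*sqrt(15))*(-11*3 + 66) = (I*sqrt(15))*(-33 + 66) = (I*sqrt(15))*33 = 33*I*sqrt(15)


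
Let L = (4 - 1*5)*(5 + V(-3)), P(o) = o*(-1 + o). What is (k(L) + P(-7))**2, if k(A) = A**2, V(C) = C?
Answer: 3600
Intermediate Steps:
L = -2 (L = (4 - 1*5)*(5 - 3) = (4 - 5)*2 = -1*2 = -2)
(k(L) + P(-7))**2 = ((-2)**2 - 7*(-1 - 7))**2 = (4 - 7*(-8))**2 = (4 + 56)**2 = 60**2 = 3600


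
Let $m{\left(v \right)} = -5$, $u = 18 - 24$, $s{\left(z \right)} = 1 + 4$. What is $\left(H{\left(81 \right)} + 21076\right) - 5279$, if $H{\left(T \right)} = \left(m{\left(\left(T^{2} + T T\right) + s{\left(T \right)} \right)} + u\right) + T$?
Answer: $15867$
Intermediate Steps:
$s{\left(z \right)} = 5$
$u = -6$ ($u = 18 - 24 = -6$)
$H{\left(T \right)} = -11 + T$ ($H{\left(T \right)} = \left(-5 - 6\right) + T = -11 + T$)
$\left(H{\left(81 \right)} + 21076\right) - 5279 = \left(\left(-11 + 81\right) + 21076\right) - 5279 = \left(70 + 21076\right) - 5279 = 21146 - 5279 = 15867$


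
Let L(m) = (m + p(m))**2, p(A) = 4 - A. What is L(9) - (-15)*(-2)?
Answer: -14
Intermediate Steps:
L(m) = 16 (L(m) = (m + (4 - m))**2 = 4**2 = 16)
L(9) - (-15)*(-2) = 16 - (-15)*(-2) = 16 - 1*30 = 16 - 30 = -14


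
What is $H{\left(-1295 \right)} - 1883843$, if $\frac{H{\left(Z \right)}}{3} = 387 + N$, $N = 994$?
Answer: $-1879700$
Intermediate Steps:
$H{\left(Z \right)} = 4143$ ($H{\left(Z \right)} = 3 \left(387 + 994\right) = 3 \cdot 1381 = 4143$)
$H{\left(-1295 \right)} - 1883843 = 4143 - 1883843 = -1879700$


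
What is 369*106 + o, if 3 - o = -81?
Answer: 39198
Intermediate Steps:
o = 84 (o = 3 - 1*(-81) = 3 + 81 = 84)
369*106 + o = 369*106 + 84 = 39114 + 84 = 39198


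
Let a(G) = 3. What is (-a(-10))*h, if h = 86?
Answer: -258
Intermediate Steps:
(-a(-10))*h = -1*3*86 = -3*86 = -258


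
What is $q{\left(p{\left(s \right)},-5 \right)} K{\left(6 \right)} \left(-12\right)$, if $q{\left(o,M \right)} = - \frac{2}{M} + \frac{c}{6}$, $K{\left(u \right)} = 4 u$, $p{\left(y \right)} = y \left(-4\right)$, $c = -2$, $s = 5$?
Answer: $- \frac{96}{5} \approx -19.2$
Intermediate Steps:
$p{\left(y \right)} = - 4 y$
$q{\left(o,M \right)} = - \frac{1}{3} - \frac{2}{M}$ ($q{\left(o,M \right)} = - \frac{2}{M} - \frac{2}{6} = - \frac{2}{M} - \frac{1}{3} = - \frac{1}{3} - \frac{2}{M}$)
$q{\left(p{\left(s \right)},-5 \right)} K{\left(6 \right)} \left(-12\right) = \frac{-6 - -5}{3 \left(-5\right)} 4 \cdot 6 \left(-12\right) = \frac{1}{3} \left(- \frac{1}{5}\right) \left(-6 + 5\right) 24 \left(-12\right) = \frac{1}{3} \left(- \frac{1}{5}\right) \left(-1\right) 24 \left(-12\right) = \frac{1}{15} \cdot 24 \left(-12\right) = \frac{8}{5} \left(-12\right) = - \frac{96}{5}$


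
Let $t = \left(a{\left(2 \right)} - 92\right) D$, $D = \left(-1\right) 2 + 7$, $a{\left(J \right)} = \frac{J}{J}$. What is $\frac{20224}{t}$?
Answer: $- \frac{20224}{455} \approx -44.448$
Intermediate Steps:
$a{\left(J \right)} = 1$
$D = 5$ ($D = -2 + 7 = 5$)
$t = -455$ ($t = \left(1 - 92\right) 5 = \left(-91\right) 5 = -455$)
$\frac{20224}{t} = \frac{20224}{-455} = 20224 \left(- \frac{1}{455}\right) = - \frac{20224}{455}$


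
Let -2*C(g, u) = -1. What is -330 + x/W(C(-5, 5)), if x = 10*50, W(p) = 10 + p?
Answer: -5930/21 ≈ -282.38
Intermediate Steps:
C(g, u) = ½ (C(g, u) = -½*(-1) = ½)
x = 500
-330 + x/W(C(-5, 5)) = -330 + 500/(10 + ½) = -330 + 500/(21/2) = -330 + (2/21)*500 = -330 + 1000/21 = -5930/21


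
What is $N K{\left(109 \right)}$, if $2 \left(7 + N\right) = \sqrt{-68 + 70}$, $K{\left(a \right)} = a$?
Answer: $-763 + \frac{109 \sqrt{2}}{2} \approx -685.93$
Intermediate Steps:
$N = -7 + \frac{\sqrt{2}}{2}$ ($N = -7 + \frac{\sqrt{-68 + 70}}{2} = -7 + \frac{\sqrt{2}}{2} \approx -6.2929$)
$N K{\left(109 \right)} = \left(-7 + \frac{\sqrt{2}}{2}\right) 109 = -763 + \frac{109 \sqrt{2}}{2}$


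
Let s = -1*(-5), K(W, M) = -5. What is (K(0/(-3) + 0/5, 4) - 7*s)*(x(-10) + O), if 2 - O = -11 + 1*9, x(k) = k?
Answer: 240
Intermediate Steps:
s = 5
O = 4 (O = 2 - (-11 + 1*9) = 2 - (-11 + 9) = 2 - 1*(-2) = 2 + 2 = 4)
(K(0/(-3) + 0/5, 4) - 7*s)*(x(-10) + O) = (-5 - 7*5)*(-10 + 4) = (-5 - 35)*(-6) = -40*(-6) = 240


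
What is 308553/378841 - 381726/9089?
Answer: -141809021349/3443285849 ≈ -41.184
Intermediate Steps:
308553/378841 - 381726/9089 = -141809021349/3443285849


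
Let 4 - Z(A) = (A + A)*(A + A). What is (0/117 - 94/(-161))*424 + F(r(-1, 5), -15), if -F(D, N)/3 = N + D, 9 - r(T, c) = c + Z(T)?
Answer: 45169/161 ≈ 280.55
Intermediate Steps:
Z(A) = 4 - 4*A**2 (Z(A) = 4 - (A + A)*(A + A) = 4 - 2*A*2*A = 4 - 4*A**2)
r(T, c) = 5 - c + 4*T**2 (r(T, c) = 9 - (c + (4 - 4*T**2)) = 9 - (4 + c - 4*T**2) = 9 + (-4 - c + 4*T**2) = 5 - c + 4*T**2)
F(D, N) = -3*D - 3*N (F(D, N) = -3*(N + D) = -3*(D + N) = -3*D - 3*N)
(0/117 - 94/(-161))*424 + F(r(-1, 5), -15) = (0/117 - 94/(-161))*424 + (-3*(5 - 1*5 + 4*(-1)**2) - 3*(-15)) = (0*(1/117) - 94*(-1/161))*424 + (-3*(5 - 5 + 4*1) + 45) = (0 + 94/161)*424 + (-3*(5 - 5 + 4) + 45) = (94/161)*424 + (-3*4 + 45) = 39856/161 + (-12 + 45) = 39856/161 + 33 = 45169/161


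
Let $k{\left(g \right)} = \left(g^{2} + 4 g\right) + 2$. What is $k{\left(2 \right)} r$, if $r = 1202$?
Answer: $16828$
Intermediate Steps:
$k{\left(g \right)} = 2 + g^{2} + 4 g$
$k{\left(2 \right)} r = \left(2 + 2^{2} + 4 \cdot 2\right) 1202 = \left(2 + 4 + 8\right) 1202 = 14 \cdot 1202 = 16828$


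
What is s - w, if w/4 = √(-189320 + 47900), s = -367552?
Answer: -367552 - 8*I*√35355 ≈ -3.6755e+5 - 1504.2*I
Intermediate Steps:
w = 8*I*√35355 (w = 4*√(-189320 + 47900) = 4*√(-141420) = 4*(2*I*√35355) = 8*I*√35355 ≈ 1504.2*I)
s - w = -367552 - 8*I*√35355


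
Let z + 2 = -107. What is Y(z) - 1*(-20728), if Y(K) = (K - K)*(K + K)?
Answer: 20728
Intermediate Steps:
z = -109 (z = -2 - 107 = -109)
Y(K) = 0 (Y(K) = 0*(2*K) = 0)
Y(z) - 1*(-20728) = 0 - 1*(-20728) = 0 + 20728 = 20728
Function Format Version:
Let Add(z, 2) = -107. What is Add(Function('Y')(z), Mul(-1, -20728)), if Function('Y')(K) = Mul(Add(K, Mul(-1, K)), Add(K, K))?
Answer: 20728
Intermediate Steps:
z = -109 (z = Add(-2, -107) = -109)
Function('Y')(K) = 0 (Function('Y')(K) = Mul(0, Mul(2, K)) = 0)
Add(Function('Y')(z), Mul(-1, -20728)) = Add(0, Mul(-1, -20728)) = Add(0, 20728) = 20728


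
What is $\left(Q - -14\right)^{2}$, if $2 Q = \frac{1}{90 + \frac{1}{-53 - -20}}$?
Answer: $\frac{6916417225}{35259844} \approx 196.16$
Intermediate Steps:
$Q = \frac{33}{5938}$ ($Q = \frac{1}{2 \left(90 + \frac{1}{-53 - -20}\right)} = \frac{1}{2 \left(90 + \frac{1}{-53 + 20}\right)} = \frac{1}{2 \left(90 + \frac{1}{-33}\right)} = \frac{1}{2 \left(90 - \frac{1}{33}\right)} = \frac{1}{2 \cdot \frac{2969}{33}} = \frac{1}{2} \cdot \frac{33}{2969} = \frac{33}{5938} \approx 0.0055574$)
$\left(Q - -14\right)^{2} = \left(\frac{33}{5938} - -14\right)^{2} = \left(\frac{33}{5938} + 14\right)^{2} = \left(\frac{83165}{5938}\right)^{2} = \frac{6916417225}{35259844}$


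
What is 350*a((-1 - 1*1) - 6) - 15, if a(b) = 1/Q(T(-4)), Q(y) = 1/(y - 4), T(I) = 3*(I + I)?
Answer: -9815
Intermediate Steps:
T(I) = 6*I (T(I) = 3*(2*I) = 6*I)
Q(y) = 1/(-4 + y)
a(b) = -28 (a(b) = 1/(1/(-4 + 6*(-4))) = 1/(1/(-4 - 24)) = 1/(1/(-28)) = 1/(-1/28) = -28)
350*a((-1 - 1*1) - 6) - 15 = 350*(-28) - 15 = -9800 - 15 = -9815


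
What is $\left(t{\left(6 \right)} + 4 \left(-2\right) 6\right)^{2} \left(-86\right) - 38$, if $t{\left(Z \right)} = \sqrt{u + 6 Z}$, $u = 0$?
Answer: $-151742$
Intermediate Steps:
$t{\left(Z \right)} = \sqrt{6} \sqrt{Z}$ ($t{\left(Z \right)} = \sqrt{0 + 6 Z} = \sqrt{6 Z} = \sqrt{6} \sqrt{Z}$)
$\left(t{\left(6 \right)} + 4 \left(-2\right) 6\right)^{2} \left(-86\right) - 38 = \left(\sqrt{6} \sqrt{6} + 4 \left(-2\right) 6\right)^{2} \left(-86\right) - 38 = \left(6 - 48\right)^{2} \left(-86\right) - 38 = \left(-42\right)^{2} \left(-86\right) - 38 = 1764 \left(-86\right) - 38 = -151704 - 38 = -151742$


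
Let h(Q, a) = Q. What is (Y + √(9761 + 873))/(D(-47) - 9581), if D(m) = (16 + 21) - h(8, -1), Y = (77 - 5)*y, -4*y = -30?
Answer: -45/796 - √10634/9552 ≈ -0.067328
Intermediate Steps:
y = 15/2 (y = -¼*(-30) = 15/2 ≈ 7.5000)
Y = 540 (Y = (77 - 5)*(15/2) = 72*(15/2) = 540)
D(m) = 29 (D(m) = (16 + 21) - 1*8 = 37 - 8 = 29)
(Y + √(9761 + 873))/(D(-47) - 9581) = (540 + √(9761 + 873))/(29 - 9581) = (540 + √10634)/(-9552) = (540 + √10634)*(-1/9552) = -45/796 - √10634/9552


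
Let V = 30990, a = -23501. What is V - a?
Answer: 54491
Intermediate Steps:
V - a = 30990 - 1*(-23501) = 30990 + 23501 = 54491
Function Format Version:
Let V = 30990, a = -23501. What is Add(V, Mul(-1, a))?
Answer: 54491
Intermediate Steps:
Add(V, Mul(-1, a)) = Add(30990, Mul(-1, -23501)) = Add(30990, 23501) = 54491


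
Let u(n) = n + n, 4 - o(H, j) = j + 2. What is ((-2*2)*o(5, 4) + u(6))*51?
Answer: 1020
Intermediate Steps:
o(H, j) = 2 - j (o(H, j) = 4 - (j + 2) = 4 - (2 + j) = 4 + (-2 - j) = 2 - j)
u(n) = 2*n
((-2*2)*o(5, 4) + u(6))*51 = ((-2*2)*(2 - 1*4) + 2*6)*51 = (-4*(2 - 4) + 12)*51 = (-4*(-2) + 12)*51 = (8 + 12)*51 = 20*51 = 1020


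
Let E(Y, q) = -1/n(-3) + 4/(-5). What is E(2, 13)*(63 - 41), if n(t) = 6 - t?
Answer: -902/45 ≈ -20.044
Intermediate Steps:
E(Y, q) = -41/45 (E(Y, q) = -1/(6 - 1*(-3)) + 4/(-5) = -1/(6 + 3) + 4*(-⅕) = -1/9 - ⅘ = -1*⅑ - ⅘ = -⅑ - ⅘ = -41/45)
E(2, 13)*(63 - 41) = -41*(63 - 41)/45 = -41/45*22 = -902/45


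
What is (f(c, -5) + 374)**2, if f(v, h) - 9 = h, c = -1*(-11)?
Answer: 142884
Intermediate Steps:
c = 11
f(v, h) = 9 + h
(f(c, -5) + 374)**2 = ((9 - 5) + 374)**2 = (4 + 374)**2 = 378**2 = 142884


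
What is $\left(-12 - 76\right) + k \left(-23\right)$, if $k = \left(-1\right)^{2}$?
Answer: $-111$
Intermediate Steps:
$k = 1$
$\left(-12 - 76\right) + k \left(-23\right) = \left(-12 - 76\right) + 1 \left(-23\right) = \left(-12 - 76\right) - 23 = -88 - 23 = -111$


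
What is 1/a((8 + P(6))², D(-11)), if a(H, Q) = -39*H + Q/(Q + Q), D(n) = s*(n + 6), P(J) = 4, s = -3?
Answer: -2/11231 ≈ -0.00017808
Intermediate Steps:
D(n) = -18 - 3*n (D(n) = -3*(n + 6) = -3*(6 + n) = -18 - 3*n)
a(H, Q) = ½ - 39*H (a(H, Q) = -39*H + Q/((2*Q)) = -39*H + (1/(2*Q))*Q = -39*H + ½ = ½ - 39*H)
1/a((8 + P(6))², D(-11)) = 1/(½ - 39*(8 + 4)²) = 1/(½ - 39*12²) = 1/(½ - 39*144) = 1/(½ - 5616) = 1/(-11231/2) = -2/11231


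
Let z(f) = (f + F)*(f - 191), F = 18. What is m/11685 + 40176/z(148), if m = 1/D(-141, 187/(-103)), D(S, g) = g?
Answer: -43894555967/7798604055 ≈ -5.6285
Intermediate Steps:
z(f) = (-191 + f)*(18 + f) (z(f) = (f + 18)*(f - 191) = (18 + f)*(-191 + f) = (-191 + f)*(18 + f))
m = -103/187 (m = 1/(187/(-103)) = 1/(187*(-1/103)) = 1/(-187/103) = -103/187 ≈ -0.55080)
m/11685 + 40176/z(148) = -103/187/11685 + 40176/(-3438 + 148² - 173*148) = -103/187*1/11685 + 40176/(-3438 + 21904 - 25604) = -103/2185095 + 40176/(-7138) = -103/2185095 + 40176*(-1/7138) = -103/2185095 - 20088/3569 = -43894555967/7798604055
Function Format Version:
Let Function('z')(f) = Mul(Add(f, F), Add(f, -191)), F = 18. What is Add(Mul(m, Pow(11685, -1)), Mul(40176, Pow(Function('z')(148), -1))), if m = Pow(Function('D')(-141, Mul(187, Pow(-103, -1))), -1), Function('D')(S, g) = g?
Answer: Rational(-43894555967, 7798604055) ≈ -5.6285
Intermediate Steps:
Function('z')(f) = Mul(Add(-191, f), Add(18, f)) (Function('z')(f) = Mul(Add(f, 18), Add(f, -191)) = Mul(Add(18, f), Add(-191, f)) = Mul(Add(-191, f), Add(18, f)))
m = Rational(-103, 187) (m = Pow(Mul(187, Pow(-103, -1)), -1) = Pow(Mul(187, Rational(-1, 103)), -1) = Pow(Rational(-187, 103), -1) = Rational(-103, 187) ≈ -0.55080)
Add(Mul(m, Pow(11685, -1)), Mul(40176, Pow(Function('z')(148), -1))) = Add(Mul(Rational(-103, 187), Pow(11685, -1)), Mul(40176, Pow(Add(-3438, Pow(148, 2), Mul(-173, 148)), -1))) = Add(Mul(Rational(-103, 187), Rational(1, 11685)), Mul(40176, Pow(Add(-3438, 21904, -25604), -1))) = Add(Rational(-103, 2185095), Mul(40176, Pow(-7138, -1))) = Add(Rational(-103, 2185095), Mul(40176, Rational(-1, 7138))) = Add(Rational(-103, 2185095), Rational(-20088, 3569)) = Rational(-43894555967, 7798604055)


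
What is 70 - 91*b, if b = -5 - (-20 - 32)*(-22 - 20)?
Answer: 199269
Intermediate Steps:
b = -2189 (b = -5 - (-52)*(-42) = -5 - 1*2184 = -5 - 2184 = -2189)
70 - 91*b = 70 - 91*(-2189) = 70 + 199199 = 199269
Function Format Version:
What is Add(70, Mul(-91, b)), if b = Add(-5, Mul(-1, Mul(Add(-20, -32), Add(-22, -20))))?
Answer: 199269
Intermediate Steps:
b = -2189 (b = Add(-5, Mul(-1, Mul(-52, -42))) = Add(-5, Mul(-1, 2184)) = Add(-5, -2184) = -2189)
Add(70, Mul(-91, b)) = Add(70, Mul(-91, -2189)) = Add(70, 199199) = 199269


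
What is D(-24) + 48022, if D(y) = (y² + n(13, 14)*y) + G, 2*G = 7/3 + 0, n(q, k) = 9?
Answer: 290299/6 ≈ 48383.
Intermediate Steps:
G = 7/6 (G = (7/3 + 0)/2 = (½)*(7/3) = 7/6 ≈ 1.1667)
D(y) = 7/6 + y² + 9*y (D(y) = (y² + 9*y) + 7/6 = 7/6 + y² + 9*y)
D(-24) + 48022 = (7/6 + (-24)² + 9*(-24)) + 48022 = (7/6 + 576 - 216) + 48022 = 2167/6 + 48022 = 290299/6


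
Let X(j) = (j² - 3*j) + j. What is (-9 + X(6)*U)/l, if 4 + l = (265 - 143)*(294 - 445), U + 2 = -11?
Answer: 107/6142 ≈ 0.017421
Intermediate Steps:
U = -13 (U = -2 - 11 = -13)
X(j) = j² - 2*j
l = -18426 (l = -4 + (265 - 143)*(294 - 445) = -4 + 122*(-151) = -4 - 18422 = -18426)
(-9 + X(6)*U)/l = (-9 + (6*(-2 + 6))*(-13))/(-18426) = (-9 + (6*4)*(-13))*(-1/18426) = (-9 + 24*(-13))*(-1/18426) = (-9 - 312)*(-1/18426) = -321*(-1/18426) = 107/6142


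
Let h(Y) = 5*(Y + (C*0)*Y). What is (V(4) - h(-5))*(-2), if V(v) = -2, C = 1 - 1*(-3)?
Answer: -46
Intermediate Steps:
C = 4 (C = 1 + 3 = 4)
h(Y) = 5*Y (h(Y) = 5*(Y + (4*0)*Y) = 5*(Y + 0*Y) = 5*(Y + 0) = 5*Y)
(V(4) - h(-5))*(-2) = (-2 - 5*(-5))*(-2) = (-2 - 1*(-25))*(-2) = (-2 + 25)*(-2) = 23*(-2) = -46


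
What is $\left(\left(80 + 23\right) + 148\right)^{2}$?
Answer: $63001$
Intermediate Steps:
$\left(\left(80 + 23\right) + 148\right)^{2} = \left(103 + 148\right)^{2} = 251^{2} = 63001$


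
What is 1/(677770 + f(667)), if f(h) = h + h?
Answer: 1/679104 ≈ 1.4725e-6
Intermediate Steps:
f(h) = 2*h
1/(677770 + f(667)) = 1/(677770 + 2*667) = 1/(677770 + 1334) = 1/679104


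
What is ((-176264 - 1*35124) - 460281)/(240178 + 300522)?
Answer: -671669/540700 ≈ -1.2422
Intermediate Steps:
((-176264 - 1*35124) - 460281)/(240178 + 300522) = ((-176264 - 35124) - 460281)/540700 = (-211388 - 460281)*(1/540700) = -671669*1/540700 = -671669/540700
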